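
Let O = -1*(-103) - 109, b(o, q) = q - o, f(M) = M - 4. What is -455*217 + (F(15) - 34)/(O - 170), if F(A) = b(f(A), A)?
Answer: -8688665/88 ≈ -98735.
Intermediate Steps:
f(M) = -4 + M
F(A) = 4 (F(A) = A - (-4 + A) = A + (4 - A) = 4)
O = -6 (O = 103 - 109 = -6)
-455*217 + (F(15) - 34)/(O - 170) = -455*217 + (4 - 34)/(-6 - 170) = -98735 - 30/(-176) = -98735 - 30*(-1/176) = -98735 + 15/88 = -8688665/88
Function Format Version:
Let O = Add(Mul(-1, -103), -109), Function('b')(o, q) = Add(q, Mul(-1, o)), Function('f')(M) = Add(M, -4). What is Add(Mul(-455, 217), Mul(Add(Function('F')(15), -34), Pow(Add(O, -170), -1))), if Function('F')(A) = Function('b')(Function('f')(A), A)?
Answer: Rational(-8688665, 88) ≈ -98735.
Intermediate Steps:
Function('f')(M) = Add(-4, M)
Function('F')(A) = 4 (Function('F')(A) = Add(A, Mul(-1, Add(-4, A))) = Add(A, Add(4, Mul(-1, A))) = 4)
O = -6 (O = Add(103, -109) = -6)
Add(Mul(-455, 217), Mul(Add(Function('F')(15), -34), Pow(Add(O, -170), -1))) = Add(Mul(-455, 217), Mul(Add(4, -34), Pow(Add(-6, -170), -1))) = Add(-98735, Mul(-30, Pow(-176, -1))) = Add(-98735, Mul(-30, Rational(-1, 176))) = Add(-98735, Rational(15, 88)) = Rational(-8688665, 88)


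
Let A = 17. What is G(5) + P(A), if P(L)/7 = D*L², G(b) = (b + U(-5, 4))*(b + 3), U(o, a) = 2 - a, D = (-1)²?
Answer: 2047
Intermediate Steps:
D = 1
G(b) = (-2 + b)*(3 + b) (G(b) = (b + (2 - 1*4))*(b + 3) = (b + (2 - 4))*(3 + b) = (b - 2)*(3 + b) = (-2 + b)*(3 + b))
P(L) = 7*L² (P(L) = 7*(1*L²) = 7*L²)
G(5) + P(A) = (-6 + 5 + 5²) + 7*17² = (-6 + 5 + 25) + 7*289 = 24 + 2023 = 2047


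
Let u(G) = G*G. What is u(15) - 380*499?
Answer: -189395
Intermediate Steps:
u(G) = G**2
u(15) - 380*499 = 15**2 - 380*499 = 225 - 189620 = -189395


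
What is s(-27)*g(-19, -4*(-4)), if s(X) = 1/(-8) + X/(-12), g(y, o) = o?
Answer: 34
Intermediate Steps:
s(X) = -⅛ - X/12 (s(X) = 1*(-⅛) + X*(-1/12) = -⅛ - X/12)
s(-27)*g(-19, -4*(-4)) = (-⅛ - 1/12*(-27))*(-4*(-4)) = (-⅛ + 9/4)*16 = (17/8)*16 = 34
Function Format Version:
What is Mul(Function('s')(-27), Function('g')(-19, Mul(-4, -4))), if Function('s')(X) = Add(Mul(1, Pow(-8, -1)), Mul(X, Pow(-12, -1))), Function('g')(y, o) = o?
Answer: 34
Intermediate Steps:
Function('s')(X) = Add(Rational(-1, 8), Mul(Rational(-1, 12), X)) (Function('s')(X) = Add(Mul(1, Rational(-1, 8)), Mul(X, Rational(-1, 12))) = Add(Rational(-1, 8), Mul(Rational(-1, 12), X)))
Mul(Function('s')(-27), Function('g')(-19, Mul(-4, -4))) = Mul(Add(Rational(-1, 8), Mul(Rational(-1, 12), -27)), Mul(-4, -4)) = Mul(Add(Rational(-1, 8), Rational(9, 4)), 16) = Mul(Rational(17, 8), 16) = 34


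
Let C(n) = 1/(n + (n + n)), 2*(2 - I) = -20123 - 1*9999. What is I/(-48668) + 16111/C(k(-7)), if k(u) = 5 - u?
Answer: 28227230265/48668 ≈ 5.8000e+5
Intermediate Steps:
I = 15063 (I = 2 - (-20123 - 1*9999)/2 = 2 - (-20123 - 9999)/2 = 2 - ½*(-30122) = 2 + 15061 = 15063)
C(n) = 1/(3*n) (C(n) = 1/(n + 2*n) = 1/(3*n))
I/(-48668) + 16111/C(k(-7)) = 15063/(-48668) + 16111/((1/(3*(5 - 1*(-7))))) = 15063*(-1/48668) + 16111/((1/(3*(5 + 7)))) = -15063/48668 + 16111/(((⅓)/12)) = -15063/48668 + 16111/(((⅓)*(1/12))) = -15063/48668 + 16111/(1/36) = -15063/48668 + 16111*36 = -15063/48668 + 579996 = 28227230265/48668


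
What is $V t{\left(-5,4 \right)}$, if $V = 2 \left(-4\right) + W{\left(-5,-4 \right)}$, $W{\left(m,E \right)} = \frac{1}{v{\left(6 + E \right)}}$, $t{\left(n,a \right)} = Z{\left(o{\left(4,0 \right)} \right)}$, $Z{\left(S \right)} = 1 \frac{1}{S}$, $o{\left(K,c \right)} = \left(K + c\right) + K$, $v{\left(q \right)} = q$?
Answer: $- \frac{15}{16} \approx -0.9375$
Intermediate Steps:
$o{\left(K,c \right)} = c + 2 K$
$Z{\left(S \right)} = \frac{1}{S}$
$t{\left(n,a \right)} = \frac{1}{8}$ ($t{\left(n,a \right)} = \frac{1}{0 + 2 \cdot 4} = \frac{1}{0 + 8} = \frac{1}{8}$)
$W{\left(m,E \right)} = \frac{1}{6 + E}$
$V = - \frac{15}{2}$ ($V = 2 \left(-4\right) + \frac{1}{6 - 4} = -8 + \frac{1}{2} = - \frac{15}{2} \approx -7.5$)
$V t{\left(-5,4 \right)} = \left(- \frac{15}{2}\right) \frac{1}{8} = - \frac{15}{16}$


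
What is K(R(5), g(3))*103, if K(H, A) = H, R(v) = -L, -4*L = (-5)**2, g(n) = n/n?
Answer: 2575/4 ≈ 643.75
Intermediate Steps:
g(n) = 1
L = -25/4 (L = -1/4*(-5)**2 = -1/4*25 = -25/4 ≈ -6.2500)
R(v) = 25/4 (R(v) = -1*(-25/4) = 25/4)
K(R(5), g(3))*103 = (25/4)*103 = 2575/4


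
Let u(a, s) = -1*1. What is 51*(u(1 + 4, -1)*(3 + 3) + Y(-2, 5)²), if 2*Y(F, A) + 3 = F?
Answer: 51/4 ≈ 12.750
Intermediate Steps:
Y(F, A) = -3/2 + F/2
u(a, s) = -1
51*(u(1 + 4, -1)*(3 + 3) + Y(-2, 5)²) = 51*(-(3 + 3) + (-3/2 + (½)*(-2))²) = 51*(-1*6 + (-3/2 - 1)²) = 51*(-6 + (-5/2)²) = 51*(-6 + 25/4) = 51*(¼) = 51/4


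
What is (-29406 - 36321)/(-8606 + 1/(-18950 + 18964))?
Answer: 102242/13387 ≈ 7.6374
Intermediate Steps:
(-29406 - 36321)/(-8606 + 1/(-18950 + 18964)) = -65727/(-8606 + 1/14) = -65727/(-120483/14) = -65727*(-14/120483) = 102242/13387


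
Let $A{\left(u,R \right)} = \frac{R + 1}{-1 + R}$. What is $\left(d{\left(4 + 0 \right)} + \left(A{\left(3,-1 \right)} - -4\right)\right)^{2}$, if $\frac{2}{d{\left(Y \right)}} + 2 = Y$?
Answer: $25$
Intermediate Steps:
$A{\left(u,R \right)} = \frac{1 + R}{-1 + R}$
$d{\left(Y \right)} = \frac{2}{-2 + Y}$
$\left(d{\left(4 + 0 \right)} + \left(A{\left(3,-1 \right)} - -4\right)\right)^{2} = \left(\frac{2}{-2 + \left(4 + 0\right)} + \left(\frac{1 - 1}{-1 - 1} - -4\right)\right)^{2} = \left(\frac{2}{-2 + 4} + \left(\frac{1}{-2} \cdot 0 + 4\right)\right)^{2} = \left(\frac{2}{2} + \left(\left(- \frac{1}{2}\right) 0 + 4\right)\right)^{2} = \left(2 \cdot \frac{1}{2} + \left(0 + 4\right)\right)^{2} = \left(1 + 4\right)^{2} = 5^{2} = 25$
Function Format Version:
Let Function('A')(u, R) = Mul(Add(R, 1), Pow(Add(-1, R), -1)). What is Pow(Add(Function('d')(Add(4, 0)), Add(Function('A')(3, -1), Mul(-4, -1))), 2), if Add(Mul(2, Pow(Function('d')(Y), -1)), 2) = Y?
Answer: 25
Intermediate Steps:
Function('A')(u, R) = Mul(Pow(Add(-1, R), -1), Add(1, R)) (Function('A')(u, R) = Mul(Add(1, R), Pow(Add(-1, R), -1)) = Mul(Pow(Add(-1, R), -1), Add(1, R)))
Function('d')(Y) = Mul(2, Pow(Add(-2, Y), -1))
Pow(Add(Function('d')(Add(4, 0)), Add(Function('A')(3, -1), Mul(-4, -1))), 2) = Pow(Add(Mul(2, Pow(Add(-2, Add(4, 0)), -1)), Add(Mul(Pow(Add(-1, -1), -1), Add(1, -1)), Mul(-4, -1))), 2) = Pow(Add(Mul(2, Pow(Add(-2, 4), -1)), Add(Mul(Pow(-2, -1), 0), 4)), 2) = Pow(Add(Mul(2, Pow(2, -1)), Add(Mul(Rational(-1, 2), 0), 4)), 2) = Pow(Add(Mul(2, Rational(1, 2)), Add(0, 4)), 2) = Pow(Add(1, 4), 2) = Pow(5, 2) = 25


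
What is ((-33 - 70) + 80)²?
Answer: 529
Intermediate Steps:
((-33 - 70) + 80)² = (-103 + 80)² = (-23)² = 529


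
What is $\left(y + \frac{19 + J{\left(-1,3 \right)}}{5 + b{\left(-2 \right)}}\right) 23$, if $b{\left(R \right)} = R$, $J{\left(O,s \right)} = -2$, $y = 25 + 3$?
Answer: $\frac{2323}{3} \approx 774.33$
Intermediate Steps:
$y = 28$
$\left(y + \frac{19 + J{\left(-1,3 \right)}}{5 + b{\left(-2 \right)}}\right) 23 = \left(28 + \frac{19 - 2}{5 - 2}\right) 23 = \left(28 + \frac{17}{3}\right) 23 = \frac{101}{3} \cdot 23 = \frac{2323}{3}$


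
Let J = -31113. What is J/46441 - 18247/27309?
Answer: -1697073844/1268257269 ≈ -1.3381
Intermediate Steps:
J/46441 - 18247/27309 = -31113/46441 - 18247/27309 = -1697073844/1268257269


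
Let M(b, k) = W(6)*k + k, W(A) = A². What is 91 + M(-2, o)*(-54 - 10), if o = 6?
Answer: -14117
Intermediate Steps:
M(b, k) = 37*k (M(b, k) = 6²*k + k = 36*k + k = 37*k)
91 + M(-2, o)*(-54 - 10) = 91 + (37*6)*(-54 - 10) = 91 + 222*(-64) = 91 - 14208 = -14117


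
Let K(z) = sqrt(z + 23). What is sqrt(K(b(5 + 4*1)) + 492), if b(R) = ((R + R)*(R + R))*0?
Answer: sqrt(492 + sqrt(23)) ≈ 22.289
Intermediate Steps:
b(R) = 0 (b(R) = ((2*R)*(2*R))*0 = (4*R**2)*0 = 0)
K(z) = sqrt(23 + z)
sqrt(K(b(5 + 4*1)) + 492) = sqrt(sqrt(23 + 0) + 492) = sqrt(sqrt(23) + 492) = sqrt(492 + sqrt(23))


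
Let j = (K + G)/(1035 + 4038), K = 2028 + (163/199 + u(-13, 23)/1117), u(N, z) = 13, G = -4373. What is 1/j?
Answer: -19783187/9141561 ≈ -2.1641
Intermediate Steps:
K = 450974582/222283 (K = 2028 + (163/199 + 13/1117) = 2028 + 184658/222283 = 450974582/222283 ≈ 2028.8)
j = -9141561/19783187 (j = (450974582/222283 - 4373)/(1035 + 4038) = -521068977/222283/5073 = -521068977/222283*1/5073 = -9141561/19783187 ≈ -0.46209)
1/j = 1/(-9141561/19783187) = -19783187/9141561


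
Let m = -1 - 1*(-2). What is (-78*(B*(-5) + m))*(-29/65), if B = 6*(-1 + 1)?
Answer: 174/5 ≈ 34.800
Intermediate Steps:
m = 1 (m = -1 + 2 = 1)
B = 0 (B = 6*0 = 0)
(-78*(B*(-5) + m))*(-29/65) = (-78*(0*(-5) + 1))*(-29/65) = (-78*(0 + 1))*(-29*1/65) = -78*1*(-29/65) = -78*(-29/65) = 174/5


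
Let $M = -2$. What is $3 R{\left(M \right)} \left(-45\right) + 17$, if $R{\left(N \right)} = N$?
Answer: $287$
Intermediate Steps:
$3 R{\left(M \right)} \left(-45\right) + 17 = 3 \left(-2\right) \left(-45\right) + 17 = \left(-6\right) \left(-45\right) + 17 = 270 + 17 = 287$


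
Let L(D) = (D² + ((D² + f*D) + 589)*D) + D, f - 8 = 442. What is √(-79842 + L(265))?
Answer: 2*√12589402 ≈ 7096.3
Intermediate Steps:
f = 450 (f = 8 + 442 = 450)
L(D) = D + D² + D*(589 + D² + 450*D) (L(D) = (D² + ((D² + 450*D) + 589)*D) + D = (D² + (589 + D² + 450*D)*D) + D = (D² + D*(589 + D² + 450*D)) + D = D + D² + D*(589 + D² + 450*D))
√(-79842 + L(265)) = √(-79842 + 265*(590 + 265² + 451*265)) = √(-79842 + 265*(590 + 70225 + 119515)) = √(-79842 + 265*190330) = √(-79842 + 50437450) = √50357608 = 2*√12589402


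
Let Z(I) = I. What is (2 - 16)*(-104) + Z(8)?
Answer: 1464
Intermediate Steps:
(2 - 16)*(-104) + Z(8) = (2 - 16)*(-104) + 8 = -14*(-104) + 8 = 1456 + 8 = 1464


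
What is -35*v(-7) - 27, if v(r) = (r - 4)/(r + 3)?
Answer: -493/4 ≈ -123.25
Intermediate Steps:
v(r) = (-4 + r)/(3 + r)
-35*v(-7) - 27 = -35*(-4 - 7)/(3 - 7) - 27 = -35*(-11)/(-4) - 27 = -(-35)*(-11)/4 - 27 = -35*11/4 - 27 = -385/4 - 27 = -493/4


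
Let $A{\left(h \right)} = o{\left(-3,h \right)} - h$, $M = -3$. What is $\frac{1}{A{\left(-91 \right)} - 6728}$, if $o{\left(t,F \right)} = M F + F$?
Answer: $- \frac{1}{6455} \approx -0.00015492$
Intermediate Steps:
$o{\left(t,F \right)} = - 2 F$ ($o{\left(t,F \right)} = - 3 F + F = - 2 F$)
$A{\left(h \right)} = - 3 h$ ($A{\left(h \right)} = - 2 h - h = - 3 h$)
$\frac{1}{A{\left(-91 \right)} - 6728} = \frac{1}{\left(-3\right) \left(-91\right) - 6728} = \frac{1}{273 - 6728} = \frac{1}{-6455} = - \frac{1}{6455}$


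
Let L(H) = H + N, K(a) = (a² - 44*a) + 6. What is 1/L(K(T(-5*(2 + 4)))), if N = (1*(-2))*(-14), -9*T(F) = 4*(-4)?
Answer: -81/3326 ≈ -0.024354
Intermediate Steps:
T(F) = 16/9 (T(F) = -4*(-4)/9 = -⅑*(-16) = 16/9)
N = 28 (N = -2*(-14) = 28)
K(a) = 6 + a² - 44*a
L(H) = 28 + H (L(H) = H + 28 = 28 + H)
1/L(K(T(-5*(2 + 4)))) = 1/(28 + (6 + (16/9)² - 44*16/9)) = 1/(28 + (6 + 256/81 - 704/9)) = 1/(28 - 5594/81) = 1/(-3326/81) = -81/3326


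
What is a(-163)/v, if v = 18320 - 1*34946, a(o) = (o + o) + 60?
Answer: 133/8313 ≈ 0.015999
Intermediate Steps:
a(o) = 60 + 2*o (a(o) = 2*o + 60 = 60 + 2*o)
v = -16626 (v = 18320 - 34946 = -16626)
a(-163)/v = (60 + 2*(-163))/(-16626) = (60 - 326)*(-1/16626) = -266*(-1/16626) = 133/8313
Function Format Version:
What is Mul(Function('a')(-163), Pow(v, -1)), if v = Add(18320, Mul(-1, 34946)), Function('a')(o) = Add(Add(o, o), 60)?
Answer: Rational(133, 8313) ≈ 0.015999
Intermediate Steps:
Function('a')(o) = Add(60, Mul(2, o)) (Function('a')(o) = Add(Mul(2, o), 60) = Add(60, Mul(2, o)))
v = -16626 (v = Add(18320, -34946) = -16626)
Mul(Function('a')(-163), Pow(v, -1)) = Mul(Add(60, Mul(2, -163)), Pow(-16626, -1)) = Mul(Add(60, -326), Rational(-1, 16626)) = Mul(-266, Rational(-1, 16626)) = Rational(133, 8313)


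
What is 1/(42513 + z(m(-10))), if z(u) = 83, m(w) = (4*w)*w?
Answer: 1/42596 ≈ 2.3476e-5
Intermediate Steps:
m(w) = 4*w²
1/(42513 + z(m(-10))) = 1/(42513 + 83) = 1/42596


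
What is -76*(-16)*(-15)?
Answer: -18240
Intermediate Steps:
-76*(-16)*(-15) = 1216*(-15) = -18240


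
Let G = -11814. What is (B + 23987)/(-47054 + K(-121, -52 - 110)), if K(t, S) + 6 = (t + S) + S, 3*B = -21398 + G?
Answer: -38749/142515 ≈ -0.27189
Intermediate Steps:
B = -33212/3 (B = (-21398 - 11814)/3 = (⅓)*(-33212) = -33212/3 ≈ -11071.)
K(t, S) = -6 + t + 2*S (K(t, S) = -6 + ((t + S) + S) = -6 + ((S + t) + S) = -6 + (t + 2*S) = -6 + t + 2*S)
(B + 23987)/(-47054 + K(-121, -52 - 110)) = (-33212/3 + 23987)/(-47054 + (-6 - 121 + 2*(-52 - 110))) = 38749/(3*(-47054 + (-6 - 121 + 2*(-162)))) = 38749/(3*(-47054 + (-6 - 121 - 324))) = 38749/(3*(-47054 - 451)) = (38749/3)/(-47505) = (38749/3)*(-1/47505) = -38749/142515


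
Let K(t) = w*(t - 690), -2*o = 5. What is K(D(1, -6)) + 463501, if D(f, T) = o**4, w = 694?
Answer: 94003/8 ≈ 11750.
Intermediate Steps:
o = -5/2 (o = -1/2*5 = -5/2 ≈ -2.5000)
D(f, T) = 625/16 (D(f, T) = (-5/2)**4 = 625/16)
K(t) = -478860 + 694*t (K(t) = 694*(t - 690) = 694*(-690 + t) = -478860 + 694*t)
K(D(1, -6)) + 463501 = (-478860 + 694*(625/16)) + 463501 = (-478860 + 216875/8) + 463501 = -3614005/8 + 463501 = 94003/8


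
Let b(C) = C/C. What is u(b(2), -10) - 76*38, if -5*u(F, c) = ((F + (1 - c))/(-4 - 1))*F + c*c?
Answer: -72688/25 ≈ -2907.5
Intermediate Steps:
b(C) = 1
u(F, c) = -c**2/5 - F*(-1/5 - F/5 + c/5)/5 (u(F, c) = -(((F + (1 - c))/(-4 - 1))*F + c*c)/5 = -(((1 + F - c)/(-5))*F + c**2)/5 = -(((1 + F - c)*(-1/5))*F + c**2)/5 = -((-1/5 - F/5 + c/5)*F + c**2)/5 = -(F*(-1/5 - F/5 + c/5) + c**2)/5 = -(c**2 + F*(-1/5 - F/5 + c/5))/5 = -c**2/5 - F*(-1/5 - F/5 + c/5)/5)
u(b(2), -10) - 76*38 = (-1/5*(-10)**2 + (1/25)*1 + (1/25)*1**2 - 1/25*1*(-10)) - 76*38 = (-1/5*100 + 1/25 + (1/25)*1 + 2/5) - 2888 = (-20 + 1/25 + 1/25 + 2/5) - 2888 = -488/25 - 2888 = -72688/25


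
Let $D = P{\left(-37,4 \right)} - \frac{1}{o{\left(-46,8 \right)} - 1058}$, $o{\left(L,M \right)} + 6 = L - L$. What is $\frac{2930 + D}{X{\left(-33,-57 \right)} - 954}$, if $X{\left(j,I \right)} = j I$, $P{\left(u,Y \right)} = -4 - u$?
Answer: $\frac{3152633}{986328} \approx 3.1963$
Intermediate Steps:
$o{\left(L,M \right)} = -6$ ($o{\left(L,M \right)} = -6 + \left(L - L\right) = -6 + 0 = -6$)
$X{\left(j,I \right)} = I j$
$D = \frac{35113}{1064}$ ($D = \left(-4 - -37\right) - \frac{1}{-6 - 1058} = \left(-4 + 37\right) - \frac{1}{-1064} = 33 - - \frac{1}{1064} = 33 + \frac{1}{1064} = \frac{35113}{1064} \approx 33.001$)
$\frac{2930 + D}{X{\left(-33,-57 \right)} - 954} = \frac{2930 + \frac{35113}{1064}}{\left(-57\right) \left(-33\right) - 954} = \frac{3152633}{1064 \left(1881 - 954\right)} = \frac{3152633}{1064 \cdot 927} = \frac{3152633}{1064} \cdot \frac{1}{927} = \frac{3152633}{986328}$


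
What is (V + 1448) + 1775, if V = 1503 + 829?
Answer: 5555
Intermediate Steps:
V = 2332
(V + 1448) + 1775 = (2332 + 1448) + 1775 = 3780 + 1775 = 5555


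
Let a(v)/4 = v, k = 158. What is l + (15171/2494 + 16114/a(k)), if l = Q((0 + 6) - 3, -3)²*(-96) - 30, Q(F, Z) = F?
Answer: -339838391/394052 ≈ -862.42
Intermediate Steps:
a(v) = 4*v
l = -894 (l = ((0 + 6) - 3)²*(-96) - 30 = (6 - 3)²*(-96) - 30 = 3²*(-96) - 30 = 9*(-96) - 30 = -864 - 30 = -894)
l + (15171/2494 + 16114/a(k)) = -894 + (15171/2494 + 16114/((4*158))) = -894 + (15171*(1/2494) + 16114/632) = -894 + (15171/2494 + 16114*(1/632)) = -894 + (15171/2494 + 8057/316) = -894 + 12444097/394052 = -339838391/394052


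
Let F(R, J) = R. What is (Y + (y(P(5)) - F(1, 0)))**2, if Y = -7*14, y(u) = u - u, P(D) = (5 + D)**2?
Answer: 9801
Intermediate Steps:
y(u) = 0
Y = -98
(Y + (y(P(5)) - F(1, 0)))**2 = (-98 + (0 - 1*1))**2 = (-98 + (0 - 1))**2 = (-98 - 1)**2 = (-99)**2 = 9801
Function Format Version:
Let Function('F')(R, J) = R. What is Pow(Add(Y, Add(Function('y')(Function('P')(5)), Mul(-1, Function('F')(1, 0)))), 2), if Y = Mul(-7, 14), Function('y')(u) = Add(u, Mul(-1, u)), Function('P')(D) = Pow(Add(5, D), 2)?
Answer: 9801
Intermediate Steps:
Function('y')(u) = 0
Y = -98
Pow(Add(Y, Add(Function('y')(Function('P')(5)), Mul(-1, Function('F')(1, 0)))), 2) = Pow(Add(-98, Add(0, Mul(-1, 1))), 2) = Pow(Add(-98, Add(0, -1)), 2) = Pow(Add(-98, -1), 2) = Pow(-99, 2) = 9801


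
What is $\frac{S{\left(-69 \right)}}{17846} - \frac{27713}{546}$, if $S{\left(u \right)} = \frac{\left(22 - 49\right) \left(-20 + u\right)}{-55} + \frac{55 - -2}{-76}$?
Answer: $- \frac{7772135843}{153118680} \approx -50.759$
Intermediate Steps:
$S{\left(u \right)} = - \frac{465}{44} + \frac{27 u}{55}$ ($S{\left(u \right)} = - 27 \left(-20 + u\right) \left(- \frac{1}{55}\right) + \left(55 + 2\right) \left(- \frac{1}{76}\right) = \left(540 - 27 u\right) \left(- \frac{1}{55}\right) + 57 \left(- \frac{1}{76}\right) = \left(- \frac{108}{11} + \frac{27 u}{55}\right) - \frac{3}{4} = - \frac{465}{44} + \frac{27 u}{55}$)
$\frac{S{\left(-69 \right)}}{17846} - \frac{27713}{546} = \frac{- \frac{465}{44} + \frac{27}{55} \left(-69\right)}{17846} - \frac{27713}{546} = \left(- \frac{465}{44} - \frac{1863}{55}\right) \frac{1}{17846} - \frac{3959}{78} = \left(- \frac{9777}{220}\right) \frac{1}{17846} - \frac{3959}{78} = - \frac{9777}{3926120} - \frac{3959}{78} = - \frac{7772135843}{153118680}$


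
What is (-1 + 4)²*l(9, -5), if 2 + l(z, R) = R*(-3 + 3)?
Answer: -18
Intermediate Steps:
l(z, R) = -2 (l(z, R) = -2 + R*(-3 + 3) = -2 + R*0 = -2 + 0 = -2)
(-1 + 4)²*l(9, -5) = (-1 + 4)²*(-2) = 3²*(-2) = 9*(-2) = -18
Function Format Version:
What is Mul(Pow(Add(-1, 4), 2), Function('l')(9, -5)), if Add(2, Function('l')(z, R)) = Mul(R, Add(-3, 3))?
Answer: -18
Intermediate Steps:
Function('l')(z, R) = -2 (Function('l')(z, R) = Add(-2, Mul(R, Add(-3, 3))) = Add(-2, Mul(R, 0)) = Add(-2, 0) = -2)
Mul(Pow(Add(-1, 4), 2), Function('l')(9, -5)) = Mul(Pow(Add(-1, 4), 2), -2) = Mul(Pow(3, 2), -2) = Mul(9, -2) = -18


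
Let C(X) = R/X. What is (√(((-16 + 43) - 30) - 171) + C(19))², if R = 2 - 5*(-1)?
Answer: -62765/361 + 14*I*√174/19 ≈ -173.86 + 9.7196*I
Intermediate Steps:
R = 7 (R = 2 + 5 = 7)
C(X) = 7/X
(√(((-16 + 43) - 30) - 171) + C(19))² = (√(((-16 + 43) - 30) - 171) + 7/19)² = (√((27 - 30) - 171) + 7*(1/19))² = (√(-3 - 171) + 7/19)² = (√(-174) + 7/19)² = (I*√174 + 7/19)² = (7/19 + I*√174)²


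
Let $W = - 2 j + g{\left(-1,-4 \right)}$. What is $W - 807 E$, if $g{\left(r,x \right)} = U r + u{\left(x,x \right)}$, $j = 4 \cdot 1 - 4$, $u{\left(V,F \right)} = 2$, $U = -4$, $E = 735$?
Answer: $-593139$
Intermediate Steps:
$j = 0$ ($j = 4 - 4 = 0$)
$g{\left(r,x \right)} = 2 - 4 r$ ($g{\left(r,x \right)} = - 4 r + 2 = 2 - 4 r$)
$W = 6$ ($W = \left(-2\right) 0 + \left(2 - -4\right) = 0 + \left(2 + 4\right) = 0 + 6 = 6$)
$W - 807 E = 6 - 593145 = -593139$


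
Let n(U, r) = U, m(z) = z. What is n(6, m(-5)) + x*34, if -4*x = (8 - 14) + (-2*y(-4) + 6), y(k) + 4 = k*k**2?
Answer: -1150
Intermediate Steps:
y(k) = -4 + k**3 (y(k) = -4 + k*k**2 = -4 + k**3)
x = -34 (x = -((8 - 14) + (-2*(-4 + (-4)**3) + 6))/4 = -(-6 + (-2*(-4 - 64) + 6))/4 = -(-6 + (-2*(-68) + 6))/4 = -(-6 + (136 + 6))/4 = -(-6 + 142)/4 = -1/4*136 = -34)
n(6, m(-5)) + x*34 = 6 - 34*34 = 6 - 1156 = -1150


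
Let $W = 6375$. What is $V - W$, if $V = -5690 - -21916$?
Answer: $9851$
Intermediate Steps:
$V = 16226$ ($V = -5690 + 21916 = 16226$)
$V - W = 16226 - 6375 = 9851$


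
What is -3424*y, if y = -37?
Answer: 126688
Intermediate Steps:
-3424*y = -3424*(-37) = 126688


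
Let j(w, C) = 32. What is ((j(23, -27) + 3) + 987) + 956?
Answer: 1978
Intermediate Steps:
((j(23, -27) + 3) + 987) + 956 = ((32 + 3) + 987) + 956 = (35 + 987) + 956 = 1022 + 956 = 1978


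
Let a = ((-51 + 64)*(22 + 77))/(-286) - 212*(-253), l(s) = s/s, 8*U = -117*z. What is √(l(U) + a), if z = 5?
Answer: √214530/2 ≈ 231.59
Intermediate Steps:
U = -585/8 (U = (-117*5)/8 = (⅛)*(-585) = -585/8 ≈ -73.125)
l(s) = 1
a = 107263/2 (a = (13*99)*(-1/286) + 53636 = 1287*(-1/286) + 53636 = -9/2 + 53636 = 107263/2 ≈ 53632.)
√(l(U) + a) = √(1 + 107263/2) = √(107265/2) = √214530/2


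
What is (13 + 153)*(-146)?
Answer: -24236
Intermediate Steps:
(13 + 153)*(-146) = 166*(-146) = -24236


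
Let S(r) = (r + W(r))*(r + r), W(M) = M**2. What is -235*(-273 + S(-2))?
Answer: 66035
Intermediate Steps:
S(r) = 2*r*(r + r**2) (S(r) = (r + r**2)*(r + r) = (r + r**2)*(2*r) = 2*r*(r + r**2))
-235*(-273 + S(-2)) = -235*(-273 + 2*(-2)**2*(1 - 2)) = -235*(-273 + 2*4*(-1)) = -235*(-273 - 8) = -235*(-281) = 66035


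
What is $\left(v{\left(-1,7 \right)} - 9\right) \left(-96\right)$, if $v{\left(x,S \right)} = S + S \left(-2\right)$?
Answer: $1536$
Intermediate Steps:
$v{\left(x,S \right)} = - S$ ($v{\left(x,S \right)} = S - 2 S = - S$)
$\left(v{\left(-1,7 \right)} - 9\right) \left(-96\right) = \left(\left(-1\right) 7 - 9\right) \left(-96\right) = \left(-7 - 9\right) \left(-96\right) = \left(-16\right) \left(-96\right) = 1536$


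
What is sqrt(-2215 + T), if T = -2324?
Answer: I*sqrt(4539) ≈ 67.372*I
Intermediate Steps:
sqrt(-2215 + T) = sqrt(-2215 - 2324) = sqrt(-4539) = I*sqrt(4539)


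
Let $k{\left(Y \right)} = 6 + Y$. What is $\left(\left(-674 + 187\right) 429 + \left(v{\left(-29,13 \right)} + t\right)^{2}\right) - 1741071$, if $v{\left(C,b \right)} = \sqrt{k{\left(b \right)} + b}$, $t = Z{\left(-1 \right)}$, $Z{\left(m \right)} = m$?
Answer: $-1949961 - 8 \sqrt{2} \approx -1.95 \cdot 10^{6}$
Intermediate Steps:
$t = -1$
$v{\left(C,b \right)} = \sqrt{6 + 2 b}$ ($v{\left(C,b \right)} = \sqrt{\left(6 + b\right) + b} = \sqrt{6 + 2 b}$)
$\left(\left(-674 + 187\right) 429 + \left(v{\left(-29,13 \right)} + t\right)^{2}\right) - 1741071 = \left(\left(-674 + 187\right) 429 + \left(\sqrt{6 + 2 \cdot 13} - 1\right)^{2}\right) - 1741071 = \left(\left(-487\right) 429 + \left(\sqrt{6 + 26} - 1\right)^{2}\right) - 1741071 = \left(-208923 + \left(\sqrt{32} - 1\right)^{2}\right) - 1741071 = \left(-208923 + \left(4 \sqrt{2} - 1\right)^{2}\right) - 1741071 = \left(-208923 + \left(-1 + 4 \sqrt{2}\right)^{2}\right) - 1741071 = -1949994 + \left(-1 + 4 \sqrt{2}\right)^{2}$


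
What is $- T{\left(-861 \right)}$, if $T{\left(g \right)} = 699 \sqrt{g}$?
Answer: $- 699 i \sqrt{861} \approx - 20511.0 i$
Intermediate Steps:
$- T{\left(-861 \right)} = - 699 \sqrt{-861} = - 699 i \sqrt{861}$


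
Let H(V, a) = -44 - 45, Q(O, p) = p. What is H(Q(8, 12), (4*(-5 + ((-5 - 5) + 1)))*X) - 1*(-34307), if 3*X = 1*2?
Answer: 34218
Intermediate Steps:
X = 2/3 (X = (1*2)/3 = (1/3)*2 = 2/3 ≈ 0.66667)
H(V, a) = -89
H(Q(8, 12), (4*(-5 + ((-5 - 5) + 1)))*X) - 1*(-34307) = -89 - 1*(-34307) = -89 + 34307 = 34218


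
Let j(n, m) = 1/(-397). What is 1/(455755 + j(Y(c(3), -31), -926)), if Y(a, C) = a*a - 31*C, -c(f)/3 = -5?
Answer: 397/180934734 ≈ 2.1942e-6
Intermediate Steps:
c(f) = 15 (c(f) = -3*(-5) = 15)
Y(a, C) = a**2 - 31*C
j(n, m) = -1/397
1/(455755 + j(Y(c(3), -31), -926)) = 1/(455755 - 1/397) = 1/(180934734/397) = 397/180934734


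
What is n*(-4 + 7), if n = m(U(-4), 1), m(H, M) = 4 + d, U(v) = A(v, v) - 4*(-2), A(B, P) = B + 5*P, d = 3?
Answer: 21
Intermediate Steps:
U(v) = 8 + 6*v (U(v) = (v + 5*v) - 4*(-2) = 6*v + 8 = 8 + 6*v)
m(H, M) = 7 (m(H, M) = 4 + 3 = 7)
n = 7
n*(-4 + 7) = 7*(-4 + 7) = 7*3 = 21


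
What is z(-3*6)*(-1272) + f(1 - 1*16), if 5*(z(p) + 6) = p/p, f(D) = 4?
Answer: 36908/5 ≈ 7381.6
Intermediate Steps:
z(p) = -29/5 (z(p) = -6 + (p/p)/5 = -6 + (⅕)*1 = -6 + ⅕ = -29/5)
z(-3*6)*(-1272) + f(1 - 1*16) = -29/5*(-1272) + 4 = 36888/5 + 4 = 36908/5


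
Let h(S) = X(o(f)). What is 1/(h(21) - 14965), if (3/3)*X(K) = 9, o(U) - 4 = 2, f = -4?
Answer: -1/14956 ≈ -6.6863e-5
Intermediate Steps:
o(U) = 6 (o(U) = 4 + 2 = 6)
X(K) = 9
h(S) = 9
1/(h(21) - 14965) = 1/(9 - 14965) = 1/(-14956) = -1/14956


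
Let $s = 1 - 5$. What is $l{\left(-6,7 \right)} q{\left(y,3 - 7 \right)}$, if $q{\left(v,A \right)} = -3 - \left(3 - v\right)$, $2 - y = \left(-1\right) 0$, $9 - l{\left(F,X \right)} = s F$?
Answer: $60$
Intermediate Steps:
$s = -4$ ($s = 1 - 5 = -4$)
$l{\left(F,X \right)} = 9 + 4 F$ ($l{\left(F,X \right)} = 9 - - 4 F = 9 + 4 F$)
$y = 2$ ($y = 2 - \left(-1\right) 0 = 2 - 0 = 2 + 0 = 2$)
$q{\left(v,A \right)} = -6 + v$ ($q{\left(v,A \right)} = -3 + \left(-3 + v\right) = -6 + v$)
$l{\left(-6,7 \right)} q{\left(y,3 - 7 \right)} = \left(9 + 4 \left(-6\right)\right) \left(-6 + 2\right) = \left(9 - 24\right) \left(-4\right) = \left(-15\right) \left(-4\right) = 60$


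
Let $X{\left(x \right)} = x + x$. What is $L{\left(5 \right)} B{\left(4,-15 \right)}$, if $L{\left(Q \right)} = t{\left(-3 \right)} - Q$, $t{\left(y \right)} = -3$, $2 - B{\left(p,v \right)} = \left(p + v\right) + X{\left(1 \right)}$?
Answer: $-88$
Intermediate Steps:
$X{\left(x \right)} = 2 x$
$B{\left(p,v \right)} = - p - v$ ($B{\left(p,v \right)} = 2 - \left(\left(p + v\right) + 2 \cdot 1\right) = 2 - \left(\left(p + v\right) + 2\right) = 2 - \left(2 + p + v\right) = - p - v$)
$L{\left(Q \right)} = -3 - Q$
$L{\left(5 \right)} B{\left(4,-15 \right)} = \left(-3 - 5\right) \left(\left(-1\right) 4 - -15\right) = \left(-3 - 5\right) \left(-4 + 15\right) = \left(-8\right) 11 = -88$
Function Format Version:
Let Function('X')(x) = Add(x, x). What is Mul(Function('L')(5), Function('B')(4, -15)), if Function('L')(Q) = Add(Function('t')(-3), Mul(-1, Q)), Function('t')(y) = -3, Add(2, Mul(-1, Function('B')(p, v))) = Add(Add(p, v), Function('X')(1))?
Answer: -88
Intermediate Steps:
Function('X')(x) = Mul(2, x)
Function('B')(p, v) = Add(Mul(-1, p), Mul(-1, v)) (Function('B')(p, v) = Add(2, Mul(-1, Add(Add(p, v), Mul(2, 1)))) = Add(2, Mul(-1, Add(Add(p, v), 2))) = Add(2, Mul(-1, Add(2, p, v))) = Add(2, Add(-2, Mul(-1, p), Mul(-1, v))) = Add(Mul(-1, p), Mul(-1, v)))
Function('L')(Q) = Add(-3, Mul(-1, Q))
Mul(Function('L')(5), Function('B')(4, -15)) = Mul(Add(-3, Mul(-1, 5)), Add(Mul(-1, 4), Mul(-1, -15))) = Mul(Add(-3, -5), Add(-4, 15)) = Mul(-8, 11) = -88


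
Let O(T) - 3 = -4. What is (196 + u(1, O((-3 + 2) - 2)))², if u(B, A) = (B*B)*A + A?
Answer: 37636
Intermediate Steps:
O(T) = -1 (O(T) = 3 - 4 = -1)
u(B, A) = A + A*B² (u(B, A) = B²*A + A = A*B² + A = A + A*B²)
(196 + u(1, O((-3 + 2) - 2)))² = (196 - (1 + 1²))² = (196 - (1 + 1))² = (196 - 1*2)² = (196 - 2)² = 194² = 37636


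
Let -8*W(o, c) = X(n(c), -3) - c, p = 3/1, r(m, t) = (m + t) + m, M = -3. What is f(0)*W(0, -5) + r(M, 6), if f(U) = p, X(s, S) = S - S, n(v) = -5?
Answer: -15/8 ≈ -1.8750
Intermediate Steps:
X(s, S) = 0
r(m, t) = t + 2*m
p = 3 (p = 3*1 = 3)
f(U) = 3
W(o, c) = c/8 (W(o, c) = -(0 - c)/8 = -(-1)*c/8 = c/8)
f(0)*W(0, -5) + r(M, 6) = 3*((⅛)*(-5)) + (6 + 2*(-3)) = 3*(-5/8) + (6 - 6) = -15/8 + 0 = -15/8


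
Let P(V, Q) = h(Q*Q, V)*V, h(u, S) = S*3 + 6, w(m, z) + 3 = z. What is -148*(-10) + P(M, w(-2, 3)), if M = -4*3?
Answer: 1840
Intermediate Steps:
M = -12
w(m, z) = -3 + z
h(u, S) = 6 + 3*S (h(u, S) = 3*S + 6 = 6 + 3*S)
P(V, Q) = V*(6 + 3*V) (P(V, Q) = (6 + 3*V)*V = V*(6 + 3*V))
-148*(-10) + P(M, w(-2, 3)) = -148*(-10) + 3*(-12)*(2 - 12) = 1480 + 3*(-12)*(-10) = 1480 + 360 = 1840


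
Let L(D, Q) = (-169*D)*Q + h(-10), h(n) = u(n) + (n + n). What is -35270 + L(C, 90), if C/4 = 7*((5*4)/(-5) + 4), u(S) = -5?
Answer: -35295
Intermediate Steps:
C = 0 (C = 4*(7*((5*4)/(-5) + 4)) = 4*(7*(20*(-⅕) + 4)) = 4*(7*(-4 + 4)) = 4*(7*0) = 4*0 = 0)
h(n) = -5 + 2*n (h(n) = -5 + (n + n) = -5 + 2*n)
L(D, Q) = -25 - 169*D*Q (L(D, Q) = (-169*D)*Q + (-5 + 2*(-10)) = -169*D*Q + (-5 - 20) = -169*D*Q - 25 = -25 - 169*D*Q)
-35270 + L(C, 90) = -35270 + (-25 - 169*0*90) = -35270 + (-25 + 0) = -35270 - 25 = -35295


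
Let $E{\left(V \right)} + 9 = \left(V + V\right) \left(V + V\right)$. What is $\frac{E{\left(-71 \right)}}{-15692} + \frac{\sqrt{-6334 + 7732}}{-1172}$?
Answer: $- \frac{20155}{15692} - \frac{\sqrt{1398}}{1172} \approx -1.3163$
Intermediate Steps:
$E{\left(V \right)} = -9 + 4 V^{2}$ ($E{\left(V \right)} = -9 + \left(V + V\right) \left(V + V\right) = -9 + 2 V 2 V = -9 + 4 V^{2}$)
$\frac{E{\left(-71 \right)}}{-15692} + \frac{\sqrt{-6334 + 7732}}{-1172} = \frac{-9 + 4 \left(-71\right)^{2}}{-15692} + \frac{\sqrt{-6334 + 7732}}{-1172} = \left(-9 + 4 \cdot 5041\right) \left(- \frac{1}{15692}\right) + \sqrt{1398} \left(- \frac{1}{1172}\right) = \left(-9 + 20164\right) \left(- \frac{1}{15692}\right) - \frac{\sqrt{1398}}{1172} = 20155 \left(- \frac{1}{15692}\right) - \frac{\sqrt{1398}}{1172} = - \frac{20155}{15692} - \frac{\sqrt{1398}}{1172}$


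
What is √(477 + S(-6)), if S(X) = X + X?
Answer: √465 ≈ 21.564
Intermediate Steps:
S(X) = 2*X
√(477 + S(-6)) = √(477 + 2*(-6)) = √(477 - 12) = √465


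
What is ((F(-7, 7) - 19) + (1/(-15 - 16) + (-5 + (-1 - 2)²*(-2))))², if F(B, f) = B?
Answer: 2310400/961 ≈ 2404.2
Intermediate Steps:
((F(-7, 7) - 19) + (1/(-15 - 16) + (-5 + (-1 - 2)²*(-2))))² = ((-7 - 19) + (1/(-15 - 16) + (-5 + (-1 - 2)²*(-2))))² = (-26 + (1/(-31) + (-5 + (-3)²*(-2))))² = (-26 + (-1/31 + (-5 + 9*(-2))))² = (-26 + (-1/31 + (-5 - 18)))² = (-26 + (-1/31 - 23))² = (-26 - 714/31)² = (-1520/31)² = 2310400/961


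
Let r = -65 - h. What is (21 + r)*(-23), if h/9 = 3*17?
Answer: 11569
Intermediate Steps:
h = 459 (h = 9*(3*17) = 9*51 = 459)
r = -524 (r = -65 - 1*459 = -65 - 459 = -524)
(21 + r)*(-23) = (21 - 524)*(-23) = -503*(-23) = 11569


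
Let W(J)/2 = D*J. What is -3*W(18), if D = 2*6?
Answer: -1296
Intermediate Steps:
D = 12
W(J) = 24*J (W(J) = 2*(12*J) = 24*J)
-3*W(18) = -72*18 = -3*432 = -1296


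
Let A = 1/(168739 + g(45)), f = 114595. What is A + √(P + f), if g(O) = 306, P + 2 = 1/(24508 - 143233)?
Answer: 1/169045 + 2*√16152600271269/23745 ≈ 338.52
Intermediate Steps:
P = -237451/118725 (P = -2 + 1/(24508 - 143233) = -2 + 1/(-118725) = -2 - 1/118725 = -237451/118725 ≈ -2.0000)
A = 1/169045 (A = 1/(168739 + 306) = 1/169045 ≈ 5.9156e-6)
A + √(P + f) = 1/169045 + √(-237451/118725 + 114595) = 1/169045 + √(13605053924/118725) = 1/169045 + 2*√16152600271269/23745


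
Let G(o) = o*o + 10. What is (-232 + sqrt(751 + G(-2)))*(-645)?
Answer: 149640 - 1935*sqrt(85) ≈ 1.3180e+5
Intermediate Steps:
G(o) = 10 + o**2 (G(o) = o**2 + 10 = 10 + o**2)
(-232 + sqrt(751 + G(-2)))*(-645) = (-232 + sqrt(751 + (10 + (-2)**2)))*(-645) = (-232 + sqrt(751 + (10 + 4)))*(-645) = (-232 + sqrt(751 + 14))*(-645) = (-232 + sqrt(765))*(-645) = (-232 + 3*sqrt(85))*(-645) = 149640 - 1935*sqrt(85)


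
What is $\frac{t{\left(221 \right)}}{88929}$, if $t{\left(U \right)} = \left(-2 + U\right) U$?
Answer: $\frac{16133}{29643} \approx 0.54424$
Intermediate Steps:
$t{\left(U \right)} = U \left(-2 + U\right)$
$\frac{t{\left(221 \right)}}{88929} = \frac{221 \left(-2 + 221\right)}{88929} = 221 \cdot 219 \cdot \frac{1}{88929} = 48399 \cdot \frac{1}{88929} = \frac{16133}{29643}$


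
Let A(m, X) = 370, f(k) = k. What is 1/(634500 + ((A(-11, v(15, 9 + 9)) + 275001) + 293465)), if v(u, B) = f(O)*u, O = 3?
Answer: 1/1203336 ≈ 8.3102e-7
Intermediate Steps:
v(u, B) = 3*u
1/(634500 + ((A(-11, v(15, 9 + 9)) + 275001) + 293465)) = 1/(634500 + ((370 + 275001) + 293465)) = 1/(634500 + (275371 + 293465)) = 1/(634500 + 568836) = 1/1203336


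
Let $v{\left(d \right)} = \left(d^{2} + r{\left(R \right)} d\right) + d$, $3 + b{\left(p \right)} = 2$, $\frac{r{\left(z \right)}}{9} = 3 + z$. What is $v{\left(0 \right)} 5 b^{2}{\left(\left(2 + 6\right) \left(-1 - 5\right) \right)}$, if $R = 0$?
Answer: $0$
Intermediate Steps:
$r{\left(z \right)} = 27 + 9 z$ ($r{\left(z \right)} = 9 \left(3 + z\right) = 27 + 9 z$)
$b{\left(p \right)} = -1$ ($b{\left(p \right)} = -3 + 2 = -1$)
$v{\left(d \right)} = d^{2} + 28 d$ ($v{\left(d \right)} = \left(d^{2} + \left(27 + 9 \cdot 0\right) d\right) + d = \left(d^{2} + \left(27 + 0\right) d\right) + d = \left(d^{2} + 27 d\right) + d = d^{2} + 28 d$)
$v{\left(0 \right)} 5 b^{2}{\left(\left(2 + 6\right) \left(-1 - 5\right) \right)} = 0 \left(28 + 0\right) 5 \left(-1\right)^{2} = 0 \cdot 28 \cdot 5 \cdot 1 = 0 \cdot 5 \cdot 1 = 0 \cdot 1 = 0$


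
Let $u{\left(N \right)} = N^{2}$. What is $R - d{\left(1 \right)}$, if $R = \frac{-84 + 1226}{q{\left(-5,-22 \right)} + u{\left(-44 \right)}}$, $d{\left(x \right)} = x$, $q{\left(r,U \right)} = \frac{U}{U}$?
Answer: $- \frac{795}{1937} \approx -0.41043$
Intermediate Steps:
$q{\left(r,U \right)} = 1$
$R = \frac{1142}{1937}$ ($R = \frac{-84 + 1226}{1 + \left(-44\right)^{2}} = \frac{1142}{1 + 1936} = \frac{1142}{1937} \approx 0.58957$)
$R - d{\left(1 \right)} = \frac{1142}{1937} - 1 = - \frac{795}{1937}$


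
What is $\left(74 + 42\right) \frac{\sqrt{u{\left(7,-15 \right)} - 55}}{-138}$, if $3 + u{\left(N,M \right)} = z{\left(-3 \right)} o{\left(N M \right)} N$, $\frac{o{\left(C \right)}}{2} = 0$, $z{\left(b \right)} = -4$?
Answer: $- \frac{58 i \sqrt{58}}{69} \approx - 6.4017 i$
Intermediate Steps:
$o{\left(C \right)} = 0$ ($o{\left(C \right)} = 2 \cdot 0 = 0$)
$u{\left(N,M \right)} = -3$ ($u{\left(N,M \right)} = -3 + \left(-4\right) 0 N = -3 + 0 N = -3 + 0 = -3$)
$\left(74 + 42\right) \frac{\sqrt{u{\left(7,-15 \right)} - 55}}{-138} = \left(74 + 42\right) \frac{\sqrt{-3 - 55}}{-138} = 116 \sqrt{-58} \left(- \frac{1}{138}\right) = 116 i \sqrt{58} \left(- \frac{1}{138}\right) = 116 \left(- \frac{i \sqrt{58}}{138}\right) = - \frac{58 i \sqrt{58}}{69}$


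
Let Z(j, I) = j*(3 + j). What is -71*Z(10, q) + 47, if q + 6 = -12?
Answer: -9183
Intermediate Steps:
q = -18 (q = -6 - 12 = -18)
-71*Z(10, q) + 47 = -710*(3 + 10) + 47 = -710*13 + 47 = -71*130 + 47 = -9230 + 47 = -9183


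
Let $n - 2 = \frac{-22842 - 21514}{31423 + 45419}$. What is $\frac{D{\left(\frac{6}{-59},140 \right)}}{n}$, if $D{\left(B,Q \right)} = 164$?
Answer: $\frac{1575261}{13666} \approx 115.27$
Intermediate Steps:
$n = \frac{54664}{38421}$ ($n = 2 + \frac{-22842 - 21514}{31423 + 45419} = 2 - \frac{44356}{76842} = 2 - \frac{22178}{38421} = \frac{54664}{38421} \approx 1.4228$)
$\frac{D{\left(\frac{6}{-59},140 \right)}}{n} = \frac{164}{\frac{54664}{38421}} = 164 \cdot \frac{38421}{54664} = \frac{1575261}{13666}$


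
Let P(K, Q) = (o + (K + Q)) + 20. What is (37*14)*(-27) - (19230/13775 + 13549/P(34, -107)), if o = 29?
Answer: -887519129/66120 ≈ -13423.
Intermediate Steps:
P(K, Q) = 49 + K + Q (P(K, Q) = (29 + (K + Q)) + 20 = (29 + K + Q) + 20 = 49 + K + Q)
(37*14)*(-27) - (19230/13775 + 13549/P(34, -107)) = (37*14)*(-27) - (19230/13775 + 13549/(49 + 34 - 107)) = 518*(-27) - (19230*(1/13775) + 13549/(-24)) = -13986 - (3846/2755 + 13549*(-1/24)) = -13986 - (3846/2755 - 13549/24) = -13986 - 1*(-37235191/66120) = -13986 + 37235191/66120 = -887519129/66120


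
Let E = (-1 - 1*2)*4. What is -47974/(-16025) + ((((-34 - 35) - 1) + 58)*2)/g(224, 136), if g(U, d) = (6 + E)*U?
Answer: 2702569/897400 ≈ 3.0116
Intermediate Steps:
E = -12 (E = (-1 - 2)*4 = -3*4 = -12)
g(U, d) = -6*U (g(U, d) = (6 - 12)*U = -6*U)
-47974/(-16025) + ((((-34 - 35) - 1) + 58)*2)/g(224, 136) = -47974/(-16025) + ((((-34 - 35) - 1) + 58)*2)/((-6*224)) = -47974*(-1/16025) + (((-69 - 1) + 58)*2)/(-1344) = 47974/16025 + ((-70 + 58)*2)*(-1/1344) = 47974/16025 - 12*2*(-1/1344) = 47974/16025 - 24*(-1/1344) = 47974/16025 + 1/56 = 2702569/897400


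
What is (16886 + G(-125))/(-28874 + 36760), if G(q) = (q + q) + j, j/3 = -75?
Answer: 16411/7886 ≈ 2.0810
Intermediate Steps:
j = -225 (j = 3*(-75) = -225)
G(q) = -225 + 2*q (G(q) = (q + q) - 225 = 2*q - 225 = -225 + 2*q)
(16886 + G(-125))/(-28874 + 36760) = (16886 + (-225 + 2*(-125)))/(-28874 + 36760) = (16886 + (-225 - 250))/7886 = (16886 - 475)*(1/7886) = 16411*(1/7886) = 16411/7886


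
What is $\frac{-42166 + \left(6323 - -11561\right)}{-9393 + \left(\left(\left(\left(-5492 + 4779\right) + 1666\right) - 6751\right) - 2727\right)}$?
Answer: $\frac{12141}{8959} \approx 1.3552$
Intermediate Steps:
$\frac{-42166 + \left(6323 - -11561\right)}{-9393 + \left(\left(\left(\left(-5492 + 4779\right) + 1666\right) - 6751\right) - 2727\right)} = \frac{-42166 + \left(6323 + 11561\right)}{-9393 + \left(\left(\left(-713 + 1666\right) - 6751\right) - 2727\right)} = \frac{-42166 + 17884}{-9393 + \left(\left(953 - 6751\right) - 2727\right)} = - \frac{24282}{-9393 - 8525} = - \frac{24282}{-17918} = \left(-24282\right) \left(- \frac{1}{17918}\right) = \frac{12141}{8959}$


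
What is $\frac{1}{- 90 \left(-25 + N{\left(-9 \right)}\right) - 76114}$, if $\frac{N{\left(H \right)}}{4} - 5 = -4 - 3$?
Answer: $- \frac{1}{73144} \approx -1.3672 \cdot 10^{-5}$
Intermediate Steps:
$N{\left(H \right)} = -8$ ($N{\left(H \right)} = 20 + 4 \left(-4 - 3\right) = 20 + 4 \left(-7\right) = 20 - 28 = -8$)
$\frac{1}{- 90 \left(-25 + N{\left(-9 \right)}\right) - 76114} = \frac{1}{- 90 \left(-25 - 8\right) - 76114} = \frac{1}{\left(-90\right) \left(-33\right) - 76114} = \frac{1}{2970 - 76114} = \frac{1}{-73144} = - \frac{1}{73144}$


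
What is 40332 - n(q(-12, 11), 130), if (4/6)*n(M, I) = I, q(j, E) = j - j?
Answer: 40137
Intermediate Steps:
q(j, E) = 0
n(M, I) = 3*I/2
40332 - n(q(-12, 11), 130) = 40332 - 3*130/2 = 40332 - 1*195 = 40332 - 195 = 40137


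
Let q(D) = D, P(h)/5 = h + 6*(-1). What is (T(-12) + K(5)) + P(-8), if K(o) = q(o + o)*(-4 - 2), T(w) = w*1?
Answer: -142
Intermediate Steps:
P(h) = -30 + 5*h (P(h) = 5*(h + 6*(-1)) = 5*(h - 6) = 5*(-6 + h) = -30 + 5*h)
T(w) = w
K(o) = -12*o (K(o) = (o + o)*(-4 - 2) = (2*o)*(-6) = -12*o)
(T(-12) + K(5)) + P(-8) = (-12 - 12*5) + (-30 + 5*(-8)) = (-12 - 60) + (-30 - 40) = -72 - 70 = -142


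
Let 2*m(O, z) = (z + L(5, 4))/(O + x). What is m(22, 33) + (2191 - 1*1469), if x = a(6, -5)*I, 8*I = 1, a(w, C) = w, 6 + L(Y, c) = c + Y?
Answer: 65774/91 ≈ 722.79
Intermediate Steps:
L(Y, c) = -6 + Y + c (L(Y, c) = -6 + (c + Y) = -6 + (Y + c) = -6 + Y + c)
I = 1/8 (I = (1/8)*1 = 1/8 ≈ 0.12500)
x = 3/4 (x = 6*(1/8) = 3/4 ≈ 0.75000)
m(O, z) = (3 + z)/(2*(3/4 + O)) (m(O, z) = ((z + (-6 + 5 + 4))/(O + 3/4))/2 = ((z + 3)/(3/4 + O))/2 = ((3 + z)/(3/4 + O))/2 = (3 + z)/(2*(3/4 + O)))
m(22, 33) + (2191 - 1*1469) = 2*(3 + 33)/(3 + 4*22) + (2191 - 1*1469) = 2*36/(3 + 88) + (2191 - 1469) = 2*36/91 + 722 = 2*(1/91)*36 + 722 = 72/91 + 722 = 65774/91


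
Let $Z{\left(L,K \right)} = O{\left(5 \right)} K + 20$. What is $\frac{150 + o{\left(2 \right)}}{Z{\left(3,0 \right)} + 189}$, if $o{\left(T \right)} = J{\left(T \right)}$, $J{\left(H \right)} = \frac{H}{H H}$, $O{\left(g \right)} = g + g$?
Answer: $\frac{301}{418} \approx 0.7201$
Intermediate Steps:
$O{\left(g \right)} = 2 g$
$J{\left(H \right)} = \frac{1}{H}$ ($J{\left(H \right)} = \frac{H}{H^{2}} = \frac{1}{H}$)
$o{\left(T \right)} = \frac{1}{T}$
$Z{\left(L,K \right)} = 20 + 10 K$ ($Z{\left(L,K \right)} = 2 \cdot 5 K + 20 = 10 K + 20 = 20 + 10 K$)
$\frac{150 + o{\left(2 \right)}}{Z{\left(3,0 \right)} + 189} = \frac{150 + \frac{1}{2}}{\left(20 + 10 \cdot 0\right) + 189} = \frac{150 + \frac{1}{2}}{\left(20 + 0\right) + 189} = \frac{301}{2 \left(20 + 189\right)} = \frac{301}{2 \cdot 209} = \frac{301}{2} \cdot \frac{1}{209} = \frac{301}{418}$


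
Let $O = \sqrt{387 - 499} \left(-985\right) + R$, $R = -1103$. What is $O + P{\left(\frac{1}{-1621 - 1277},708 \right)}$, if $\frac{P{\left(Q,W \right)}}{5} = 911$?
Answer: $3452 - 3940 i \sqrt{7} \approx 3452.0 - 10424.0 i$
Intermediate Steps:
$P{\left(Q,W \right)} = 4555$ ($P{\left(Q,W \right)} = 5 \cdot 911 = 4555$)
$O = -1103 - 3940 i \sqrt{7}$ ($O = \sqrt{387 - 499} \left(-985\right) - 1103 = \sqrt{-112} \left(-985\right) - 1103 = 4 i \sqrt{7} \left(-985\right) - 1103 = - 3940 i \sqrt{7} - 1103 = -1103 - 3940 i \sqrt{7} \approx -1103.0 - 10424.0 i$)
$O + P{\left(\frac{1}{-1621 - 1277},708 \right)} = \left(-1103 - 3940 i \sqrt{7}\right) + 4555 = 3452 - 3940 i \sqrt{7}$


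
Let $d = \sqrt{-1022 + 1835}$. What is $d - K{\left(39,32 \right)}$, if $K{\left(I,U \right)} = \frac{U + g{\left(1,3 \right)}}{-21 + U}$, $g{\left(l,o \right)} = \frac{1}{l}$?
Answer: $-3 + \sqrt{813} \approx 25.513$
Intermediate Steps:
$d = \sqrt{813} \approx 28.513$
$K{\left(I,U \right)} = \frac{1 + U}{-21 + U}$ ($K{\left(I,U \right)} = \frac{U + 1^{-1}}{-21 + U} = \frac{U + 1}{-21 + U} = \frac{1 + U}{-21 + U}$)
$d - K{\left(39,32 \right)} = \sqrt{813} - \frac{1 + 32}{-21 + 32} = \sqrt{813} - \frac{1}{11} \cdot 33 = \sqrt{813} - 3 = -3 + \sqrt{813}$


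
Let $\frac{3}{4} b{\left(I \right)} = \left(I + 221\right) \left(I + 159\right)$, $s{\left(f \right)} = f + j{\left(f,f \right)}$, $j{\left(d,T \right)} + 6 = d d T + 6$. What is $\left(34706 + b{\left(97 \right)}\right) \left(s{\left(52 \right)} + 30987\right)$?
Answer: $24588432750$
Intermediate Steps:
$j{\left(d,T \right)} = T d^{2}$ ($j{\left(d,T \right)} = -6 + \left(d d T + 6\right) = -6 + \left(d^{2} T + 6\right) = -6 + \left(T d^{2} + 6\right) = -6 + \left(6 + T d^{2}\right) = T d^{2}$)
$s{\left(f \right)} = f + f^{3}$ ($s{\left(f \right)} = f + f f^{2} = f + f^{3}$)
$b{\left(I \right)} = \frac{4 \left(159 + I\right) \left(221 + I\right)}{3}$ ($b{\left(I \right)} = \frac{4 \left(I + 221\right) \left(I + 159\right)}{3} = \frac{4 \left(221 + I\right) \left(159 + I\right)}{3} = \frac{4 \left(159 + I\right) \left(221 + I\right)}{3}$)
$\left(34706 + b{\left(97 \right)}\right) \left(s{\left(52 \right)} + 30987\right) = \left(34706 + \left(46852 + \frac{4 \cdot 97^{2}}{3} + \frac{1520}{3} \cdot 97\right)\right) \left(\left(52 + 52^{3}\right) + 30987\right) = \left(34706 + \left(46852 + \frac{4}{3} \cdot 9409 + \frac{147440}{3}\right)\right) \left(\left(52 + 140608\right) + 30987\right) = \left(34706 + \left(46852 + \frac{37636}{3} + \frac{147440}{3}\right)\right) \left(140660 + 30987\right) = \left(34706 + 108544\right) 171647 = 143250 \cdot 171647 = 24588432750$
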